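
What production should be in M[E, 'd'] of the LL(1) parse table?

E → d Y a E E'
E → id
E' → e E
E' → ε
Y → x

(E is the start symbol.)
E → d Y a E E'

To find M[E, 'd'], we find productions for E where 'd' is in the predict set (PREDICT(N → α) = (FIRST(α) \ {ε}) ∪ (FOLLOW(N) if α ⇒* ε)).

E → d Y a E E': PREDICT = { 'd' }
  'd' is in predict set, so this production goes in M[E, 'd']
E → id: PREDICT = { 'id' }

M[E, 'd'] = E → d Y a E E'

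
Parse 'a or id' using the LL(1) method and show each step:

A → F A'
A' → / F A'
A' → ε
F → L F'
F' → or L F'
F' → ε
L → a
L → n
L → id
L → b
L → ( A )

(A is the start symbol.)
Stack is shown with the top on the left.

Stack         Input      Action
-------------------------------
A $           a or id $  output A → F A'
F A' $        a or id $  output F → L F'
L F' A' $     a or id $  output L → a
a F' A' $     a or id $  match 'a'
F' A' $       or id $    output F' → or L F'
or L F' A' $  or id $    match 'or'
L F' A' $     id $       output L → id
id F' A' $    id $       match 'id'
F' A' $       $          output F' → ε
A' $          $          output A' → ε
$             $          accept

The string is accepted.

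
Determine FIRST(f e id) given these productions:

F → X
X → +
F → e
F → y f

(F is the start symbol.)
{ 'f' }

To compute FIRST(f e id), process the symbols left to right:
Symbol f is a terminal. Add 'f' and stop.
FIRST(f e id) = { 'f' }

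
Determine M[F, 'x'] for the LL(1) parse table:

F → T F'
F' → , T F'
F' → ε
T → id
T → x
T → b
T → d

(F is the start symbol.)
To find M[F, 'x'], we find productions for F where 'x' is in the predict set (PREDICT(N → α) = (FIRST(α) \ {ε}) ∪ (FOLLOW(N) if α ⇒* ε)).

Relevant sets:
  FIRST(T) = { 'b', 'd', 'id', 'x' }

F → T F': PREDICT = { 'b', 'd', 'id', 'x' }
  'x' is in predict set, so this production goes in M[F, 'x']

M[F, 'x'] = F → T F'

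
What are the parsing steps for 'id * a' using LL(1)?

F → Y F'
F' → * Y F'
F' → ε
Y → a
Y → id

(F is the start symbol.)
LL(1) parsing maintains a stack (initially the start symbol over $) and the input. At each step: if the stack top is a terminal, match it against the current input token; if it is a non-terminal N, replace it with the RHS of M[N, lookahead] (the unique production whose predict set contains the lookahead).

Stack is shown with the top on the left.

Stack     Input     Action
--------------------------
F $       id * a $  output F → Y F'
Y F' $    id * a $  output Y → id
id F' $   id * a $  match 'id'
F' $      * a $     output F' → * Y F'
* Y F' $  * a $     match '*'
Y F' $    a $       output Y → a
a F' $    a $       match 'a'
F' $      $         output F' → ε
$         $         accept

The string is accepted.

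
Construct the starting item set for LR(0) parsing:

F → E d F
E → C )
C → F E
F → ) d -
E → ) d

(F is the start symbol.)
First, augment the grammar with F' → F
I₀ = CLOSURE({ [F' → . F] }):
  [F' → . F] has the dot before F: add [F → . E d F], [F → . ) d -]
  [F → . E d F] has the dot before E: add [E → . C )], [E → . ) d]
  [E → . C )] has the dot before C: add [C → . F E]
No further items can be added.

I₀ = { [C → . F E], [E → . ) d], [E → . C )], [F → . ) d -], [F → . E d F], [F' → . F] }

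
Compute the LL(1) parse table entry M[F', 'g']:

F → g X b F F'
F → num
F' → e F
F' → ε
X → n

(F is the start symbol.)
Empty (error entry)

To find M[F', 'g'], we find productions for F' where 'g' is in the predict set (PREDICT(N → α) = (FIRST(α) \ {ε}) ∪ (FOLLOW(N) if α ⇒* ε)).

Relevant sets:
  FOLLOW(F') = { $, 'e' }

F' → e F: PREDICT = { 'e' }
F' → ε: PREDICT = { $, 'e' }

M[F', 'g'] is empty (no production applies)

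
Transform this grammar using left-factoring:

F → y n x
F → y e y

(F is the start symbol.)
Left-factoring transforms A → αβ₁ | αβ₂ into A → αA' and A' → β₁ | β₂
(α is the longest common prefix among the alternatives). Repeat until
no nonterminal has two alternatives with a common prefix.

Round 1: F has alternatives sharing prefix 'y'. Introduce F': F → y F'
  Add: F' → n x
  Add: F' → e y

No remaining common prefixes — done.

Resulting grammar:
F → y F'
F' → n x
F' → e y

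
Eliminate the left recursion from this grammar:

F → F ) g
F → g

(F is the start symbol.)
F → g F'
F' → ) g F'
F' → ε

F is directly left-recursive. The standard transformation for
  A → A α₁ | ... | A α_m | β₁ | ... | β_n
is
  A  → β₁ A' | ... | β_n A'
  A' → α₁ A' | ... | α_m A' | ε

F → g becomes F → g F'
F → F ) g becomes F' → ) g F'
Add F' → ε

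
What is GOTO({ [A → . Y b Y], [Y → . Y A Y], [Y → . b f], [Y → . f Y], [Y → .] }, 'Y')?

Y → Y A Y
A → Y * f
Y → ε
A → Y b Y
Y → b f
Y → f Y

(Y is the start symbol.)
GOTO(I, 'Y') = CLOSURE({ [A → αX.β] : [A → α.Xβ] ∈ I, X = 'Y' })

Items with dot before 'Y', with the dot advanced:
  [A → . Y b Y] → [A → Y . b Y]
  [Y → . Y A Y] → [Y → Y . A Y]
Closure of the advanced items:
  [Y → Y . A Y] has the dot before A: add [A → . Y * f], [A → . Y b Y]
  [A → . Y * f] has the dot before Y: add [Y → . Y A Y], [Y → .], [Y → . b f], [Y → . f Y]

GOTO = { [A → . Y * f], [A → . Y b Y], [A → Y . b Y], [Y → . Y A Y], [Y → . b f], [Y → . f Y], [Y → .], [Y → Y . A Y] }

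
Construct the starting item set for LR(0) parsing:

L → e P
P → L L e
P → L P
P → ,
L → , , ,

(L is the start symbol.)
First, augment the grammar with L' → L
I₀ = CLOSURE({ [L' → . L] }):
  [L' → . L] has the dot before L: add [L → . e P], [L → . , , ,]
No further items can be added.

I₀ = { [L → . , , ,], [L → . e P], [L' → . L] }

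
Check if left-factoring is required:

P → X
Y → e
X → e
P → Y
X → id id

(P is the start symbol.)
No, left-factoring is not needed

Left-factoring is needed when two productions for the same non-terminal
share a common prefix on the right-hand side.

Productions for P:
  P → X
  P → Y
Productions for X:
  X → e
  X → id id

No common prefixes found.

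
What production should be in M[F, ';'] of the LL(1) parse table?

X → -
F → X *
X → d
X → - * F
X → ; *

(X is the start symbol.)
To find M[F, ';'], we find productions for F where ';' is in the predict set (PREDICT(N → α) = (FIRST(α) \ {ε}) ∪ (FOLLOW(N) if α ⇒* ε)).

Relevant sets:
  FIRST(X) = { '-', ';', 'd' }

F → X *: PREDICT = { '-', ';', 'd' }
  ';' is in predict set, so this production goes in M[F, ';']

M[F, ';'] = F → X *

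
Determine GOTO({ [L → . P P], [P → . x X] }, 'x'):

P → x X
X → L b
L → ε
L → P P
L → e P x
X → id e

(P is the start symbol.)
GOTO(I, 'x') = CLOSURE({ [A → αX.β] : [A → α.Xβ] ∈ I, X = 'x' })

Items with dot before 'x', with the dot advanced:
  [P → . x X] → [P → x . X]
Closure of the advanced items:
  [P → x . X] has the dot before X: add [X → . L b], [X → . id e]
  [X → . L b] has the dot before L: add [L → .], [L → . P P], [L → . e P x]
  [L → . P P] has the dot before P: add [P → . x X]

GOTO = { [L → . P P], [L → . e P x], [L → .], [P → . x X], [P → x . X], [X → . L b], [X → . id e] }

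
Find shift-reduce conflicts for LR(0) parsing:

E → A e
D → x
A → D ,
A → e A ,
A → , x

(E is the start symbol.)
A shift-reduce conflict occurs when an LR(0) state has both:
  - a complete (reduce) item [A → α .] (dot at the end), and
  - a shift item [B → β . c γ] (dot before a terminal).

Augment with E' → E and build the canonical LR(0) collection (I0 = CLOSURE({[E' → . E]}), then GOTO on every symbol after a dot until no new states appear). It has 12 states:
  I0: { [A → . , x], [A → . D ,], [A → . e A ,], [D → . x], [E → . A e], [E' → . E] }  — shift
  I1: { [A → , . x] }  — shift
  I2: { [E → A . e] }  — shift
  I3: { [A → D . ,] }  — shift
  I4: { [E' → E .] }  — accept
  I5: { [A → . , x], [A → . D ,], [A → . e A ,], [A → e . A ,], [D → . x] }  — shift
  I6: { [D → x .] }  — reduce
  I7: { [A → e A . ,] }  — shift
  I8: { [A → e A , .] }  — reduce
  I9: { [A → D , .] }  — reduce
  I10: { [E → A e .] }  — reduce
  I11: { [A → , x .] }  — reduce

No state contains both a complete item and a shift item.

Answer: No shift-reduce conflicts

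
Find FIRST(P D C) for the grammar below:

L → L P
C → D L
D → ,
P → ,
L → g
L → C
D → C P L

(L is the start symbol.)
{ ',' }

FIRST sets of the non-terminals involved (from the grammar, by fixed-point iteration):
  FIRST(P) = { ',' }

To compute FIRST(P D C), process the symbols left to right:
Symbol P is a non-terminal. Add FIRST(P) \ {ε} = { ',' }
P is not nullable (ε ∉ FIRST(P)), so stop here.
FIRST(P D C) = { ',' }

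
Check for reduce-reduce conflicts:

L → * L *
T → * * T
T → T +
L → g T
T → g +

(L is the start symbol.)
Augment with L' → L and build the canonical LR(0) collection (I0 = CLOSURE({[L' → . L]}), then GOTO on every symbol after a dot until no new states appear). It has 13 states:
  I0: { [L → . * L *], [L → . g T], [L' → . L] }  — shift
  I1: { [L → * . L *], [L → . * L *], [L → . g T] }  — shift
  I2: { [L' → L .] }  — accept
  I3: { [L → g . T], [T → . * * T], [T → . T +], [T → . g +] }  — shift
  I4: { [T → * . * T] }  — shift
  I5: { [L → g T .], [T → T . +] }  — shift, reduce
  I6: { [T → g . +] }  — shift
  I7: { [T → g + .] }  — reduce
  I8: { [T → T + .] }  — reduce
  I9: { [T → * * . T], [T → . * * T], [T → . T +], [T → . g +] }  — shift
  I10: { [T → * * T .], [T → T . +] }  — shift, reduce
  I11: { [L → * L . *] }  — shift
  I12: { [L → * L * .] }  — reduce

No state contains more than one complete item.

Answer: No reduce-reduce conflicts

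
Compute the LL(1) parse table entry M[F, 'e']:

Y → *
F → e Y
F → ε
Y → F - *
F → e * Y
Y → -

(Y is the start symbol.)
F → e Y, F → e * Y

To find M[F, 'e'], we find productions for F where 'e' is in the predict set (PREDICT(N → α) = (FIRST(α) \ {ε}) ∪ (FOLLOW(N) if α ⇒* ε)).

Relevant sets:
  FOLLOW(F) = { '-' }

F → e Y: PREDICT = { 'e' }
  'e' is in predict set, so this production goes in M[F, 'e']
F → ε: PREDICT = { '-' }
F → e * Y: PREDICT = { 'e' }
  'e' is in predict set, so this production goes in M[F, 'e']

M[F, 'e'] = F → e Y, F → e * Y  (a multiply-defined cell — the grammar is not LL(1))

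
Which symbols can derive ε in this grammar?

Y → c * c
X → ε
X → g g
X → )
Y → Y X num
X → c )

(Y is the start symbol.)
{ 'X' }

A non-terminal is nullable if it can derive ε (the empty string): either it has an ε-production, or it has a production whose right-hand side consists entirely of nullable non-terminals.

ε-productions: X → ε
So X is immediately nullable.
No further non-terminal can be added: every production for the remaining non-terminals contains a terminal or a non-nullable non-terminal.
Nullable = { 'X' }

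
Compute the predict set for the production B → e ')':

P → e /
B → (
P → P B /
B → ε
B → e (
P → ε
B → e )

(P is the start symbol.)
{ 'e' }

PREDICT(B → e ')') = (FIRST(RHS) \ {ε}) ∪ (FOLLOW(B) if ε ∈ FIRST(RHS), i.e. RHS ⇒* ε)
FIRST(e ')') = { 'e' }
ε ∉ FIRST(e ')'), so FOLLOW(B) is not added.
PREDICT(B → e ')') = { 'e' }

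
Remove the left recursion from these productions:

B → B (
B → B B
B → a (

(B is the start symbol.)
B → a ( B'
B' → ( B'
B' → B B'
B' → ε

B is directly left-recursive. The standard transformation for
  A → A α₁ | ... | A α_m | β₁ | ... | β_n
is
  A  → β₁ A' | ... | β_n A'
  A' → α₁ A' | ... | α_m A' | ε

B → a ( becomes B → a ( B'
B → B ( becomes B' → ( B'
B → B B becomes B' → B B'
Add B' → ε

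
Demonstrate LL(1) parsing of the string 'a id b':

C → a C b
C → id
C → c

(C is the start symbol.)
Stack is shown with the top on the left.

Stack    Input     Action
-------------------------
C $      a id b $  output C → a C b
a C b $  a id b $  match 'a'
C b $    id b $    output C → id
id b $   id b $    match 'id'
b $      b $       match 'b'
$        $         accept

The string is accepted.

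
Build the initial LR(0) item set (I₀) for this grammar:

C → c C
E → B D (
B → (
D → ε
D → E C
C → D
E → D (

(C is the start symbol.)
{ [B → . (], [C → . D], [C → . c C], [C' → . C], [D → . E C], [D → .], [E → . B D (], [E → . D (] }

First, augment the grammar with C' → C
I₀ = CLOSURE({ [C' → . C] }):
  [C' → . C] has the dot before C: add [C → . c C], [C → . D]
  [C → . D] has the dot before D: add [D → .], [D → . E C]
  [D → . E C] has the dot before E: add [E → . B D (], [E → . D (]
  [E → . B D (] has the dot before B: add [B → . (]
No further items can be added.

I₀ = { [B → . (], [C → . D], [C → . c C], [C' → . C], [D → . E C], [D → .], [E → . B D (], [E → . D (] }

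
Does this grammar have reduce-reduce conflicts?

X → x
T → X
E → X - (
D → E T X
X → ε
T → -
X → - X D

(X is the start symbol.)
A reduce-reduce conflict occurs when an LR(0) state has two complete items [A → α .] and [B → β .] — both call for a reduction, and with no lookahead the parser cannot choose between them.

Augment with X' → X and build the canonical LR(0) collection (I0 = CLOSURE({[X' → . X]}), then GOTO on every symbol after a dot until no new states appear). It has 14 states:
  I0: { [X → . - X D], [X → . x], [X → .], [X' → . X] }  — shift, reduce
  I1: { [X → - . X D], [X → . - X D], [X → . x], [X → .] }  — shift, reduce
  I2: { [X' → X .] }  — accept
  I3: { [X → x .] }  — reduce
  I4: { [D → . E T X], [E → . X - (], [X → - X . D], [X → . - X D], [X → . x], [X → .] }  — shift, reduce
  I5: { [X → - X D .] }  — reduce
  I6: { [D → E . T X], [T → . -], [T → . X], [X → . - X D], [X → . x], [X → .] }  — shift, reduce
  I7: { [E → X . - (] }  — shift
  I8: { [E → X - . (] }  — shift
  I9: { [E → X - ( .] }  — reduce
  I10: { [T → - .], [X → - . X D], [X → . - X D], [X → . x], [X → .] }  — shift, 2 reduces
  I11: { [D → E T . X], [X → . - X D], [X → . x], [X → .] }  — shift, reduce
  I12: { [T → X .] }  — reduce
  I13: { [D → E T X .] }  — reduce

I10 contains complete items [T → - .], [X → .] — reduce-reduce conflict.

Answer: Yes — I10: [T → - .] vs [X → .]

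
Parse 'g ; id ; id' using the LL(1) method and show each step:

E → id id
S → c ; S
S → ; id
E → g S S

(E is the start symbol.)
Stack is shown with the top on the left.

Stack     Input          Action
-------------------------------
E $       g ; id ; id $  output E → g S S
g S S $   g ; id ; id $  match 'g'
S S $     ; id ; id $    output S → ; id
; id S $  ; id ; id $    match ';'
id S $    id ; id $      match 'id'
S $       ; id $         output S → ; id
; id $    ; id $         match ';'
id $      id $           match 'id'
$         $              accept

The string is accepted.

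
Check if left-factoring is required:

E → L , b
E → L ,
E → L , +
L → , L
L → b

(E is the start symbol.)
Left-factoring is needed when two productions for the same non-terminal
share a common prefix on the right-hand side.

Productions for E:
  E → L , b
  E → L ,
  E → L , +
Productions for L:
  L → , L
  L → b

Found common prefix 'L ,' in productions for E

Answer: Yes, E has productions with common prefix 'L ,'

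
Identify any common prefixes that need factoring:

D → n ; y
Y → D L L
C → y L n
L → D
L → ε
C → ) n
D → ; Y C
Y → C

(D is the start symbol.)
No, left-factoring is not needed

Left-factoring is needed when two productions for the same non-terminal
share a common prefix on the right-hand side.

Productions for D:
  D → n ; y
  D → ; Y C
Productions for Y:
  Y → D L L
  Y → C
Productions for C:
  C → y L n
  C → ) n
Productions for L:
  L → D
  L → ε

No common prefixes found.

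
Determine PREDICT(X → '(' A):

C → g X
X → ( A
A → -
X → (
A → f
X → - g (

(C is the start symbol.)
{ '(' }

PREDICT(X → '(' A) = (FIRST(RHS) \ {ε}) ∪ (FOLLOW(X) if ε ∈ FIRST(RHS), i.e. RHS ⇒* ε)
FIRST('(' A) = { '(' }
ε ∉ FIRST('(' A), so FOLLOW(X) is not added.
PREDICT(X → '(' A) = { '(' }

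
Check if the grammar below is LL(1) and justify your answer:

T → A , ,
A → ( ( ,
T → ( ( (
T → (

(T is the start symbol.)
No. Predict set conflict for T: { '(' }

A grammar is LL(1) if for each non-terminal N with multiple productions, the predict sets of those productions are pairwise disjoint, where PREDICT(N → α) = (FIRST(α) \ {ε}) ∪ (FOLLOW(N) if α ⇒* ε).

Relevant sets:
  FIRST(A) = { '(' }

For T:
  PREDICT(T → A ',' ',') = { '(' }
  PREDICT(T → '(' '(' '(') = { '(' }
  PREDICT(T → '(') = { '(' }
A has a single production, so nothing to check there.

Conflict found: Predict set conflict for T: { '(' }
The grammar is NOT LL(1).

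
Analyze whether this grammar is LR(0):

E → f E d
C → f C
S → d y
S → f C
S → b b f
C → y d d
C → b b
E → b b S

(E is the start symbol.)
Yes, the grammar is LR(0)

A grammar is LR(0) if no state in the canonical LR(0) collection has:
  - both a shift item (dot before a terminal) and a complete item (shift-reduce conflict), or
  - two or more complete items (reduce-reduce conflict; the accept item [E' → E .] counts as a complete item here).

Augment with E' → E and build the canonical LR(0) collection (I0 = CLOSURE({[E' → . E]}), then GOTO on every symbol after a dot until no new states appear). It has 22 states:
  I0: { [E → . b b S], [E → . f E d], [E' → . E] }  — shift
  I1: { [E' → E .] }  — accept
  I2: { [E → b . b S] }  — shift
  I3: { [E → . b b S], [E → . f E d], [E → f . E d] }  — shift
  I4: { [E → f E . d] }  — shift
  I5: { [E → f E d .] }  — reduce
  I6: { [E → b b . S], [S → . b b f], [S → . d y], [S → . f C] }  — shift
  I7: { [E → b b S .] }  — reduce
  I8: { [S → b . b f] }  — shift
  I9: { [S → d . y] }  — shift
  I10: { [C → . b b], [C → . f C], [C → . y d d], [S → f . C] }  — shift
  I11: { [S → f C .] }  — reduce
  I12: { [C → b . b] }  — shift
  I13: { [C → . b b], [C → . f C], [C → . y d d], [C → f . C] }  — shift
  I14: { [C → y . d d] }  — shift
  I15: { [C → y d . d] }  — shift
  I16: { [C → y d d .] }  — reduce
  I17: { [C → f C .] }  — reduce
  I18: { [C → b b .] }  — reduce
  I19: { [S → d y .] }  — reduce
  I20: { [S → b b . f] }  — shift
  I21: { [S → b b f .] }  — reduce

Every state is either a pure shift/goto state or contains exactly one complete item and nothing to shift — no conflicts. The grammar is LR(0).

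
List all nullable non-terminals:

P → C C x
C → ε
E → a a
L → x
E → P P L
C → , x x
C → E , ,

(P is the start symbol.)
{ 'C' }

A non-terminal is nullable if it can derive ε (the empty string): either it has an ε-production, or it has a production whose right-hand side consists entirely of nullable non-terminals.

ε-productions: C → ε
So C is immediately nullable.
No further non-terminal can be added: every production for the remaining non-terminals contains a terminal or a non-nullable non-terminal.
Nullable = { 'C' }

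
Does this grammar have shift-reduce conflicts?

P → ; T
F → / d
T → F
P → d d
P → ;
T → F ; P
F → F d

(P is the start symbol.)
Yes — I1: [P → ; .] vs [F → . / d]; I6: [T → F .] vs [F → F . d]

A shift-reduce conflict occurs when an LR(0) state has both:
  - a complete (reduce) item [A → α .] (dot at the end), and
  - a shift item [B → β . c γ] (dot before a terminal).

Augment with P' → P and build the canonical LR(0) collection (I0 = CLOSURE({[P' → . P]}), then GOTO on every symbol after a dot until no new states appear). It has 12 states:
  I0: { [P → . ; T], [P → . ;], [P → . d d], [P' → . P] }  — shift
  I1: { [F → . / d], [F → . F d], [P → ; . T], [P → ; .], [T → . F ; P], [T → . F] }  — shift, reduce
  I2: { [P' → P .] }  — accept
  I3: { [P → d . d] }  — shift
  I4: { [P → d d .] }  — reduce
  I5: { [F → / . d] }  — shift
  I6: { [F → F . d], [T → F . ; P], [T → F .] }  — shift, reduce
  I7: { [P → ; T .] }  — reduce
  I8: { [P → . ; T], [P → . ;], [P → . d d], [T → F ; . P] }  — shift
  I9: { [F → F d .] }  — reduce
  I10: { [T → F ; P .] }  — reduce
  I11: { [F → / d .] }  — reduce

I1 contains reduce item [P → ; .] and shift item [F → . / d] — shift-reduce conflict.
I6 contains reduce item [T → F .] and shift items [F → F . d], [T → F . ; P] — shift-reduce conflict.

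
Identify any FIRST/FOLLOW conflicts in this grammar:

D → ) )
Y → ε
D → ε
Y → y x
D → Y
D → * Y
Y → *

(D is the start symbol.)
A FIRST/FOLLOW conflict occurs when a non-terminal N has a nullable alternative N → β (β ⇒* ε) and another alternative N → α with FIRST(α) ∩ FOLLOW(N) ≠ ∅: on such a lookahead the parser cannot decide between expanding α and letting N vanish via β.

Nullable non-terminals: D, Y.
FIRST sets used below: FIRST(Y) = { '*', 'y', ε }

D: nullable alternative(s) D → ε, D → Y; FOLLOW(D) = { $ }
  D → ) ): FIRST \ {ε} = { ')' } — disjoint from FOLLOW(D)
  D → ε: FIRST \ {ε} = { } — disjoint from FOLLOW(D)
  D → Y: FIRST \ {ε} = { '*', 'y' } — disjoint from FOLLOW(D)
  D → * Y: FIRST \ {ε} = { '*' } — disjoint from FOLLOW(D)

Y: nullable alternative(s) Y → ε; FOLLOW(Y) = { $ }
  Y → ε: FIRST \ {ε} = { } — this is the only nullable alternative, skip
  Y → y x: FIRST \ {ε} = { 'y' } — disjoint from FOLLOW(Y)
  Y → *: FIRST \ {ε} = { '*' } — disjoint from FOLLOW(Y)

No FIRST/FOLLOW conflicts found.

Answer: No FIRST/FOLLOW conflicts.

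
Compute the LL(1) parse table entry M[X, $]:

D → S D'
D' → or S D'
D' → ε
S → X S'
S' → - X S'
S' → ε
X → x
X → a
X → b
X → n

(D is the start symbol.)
Empty (error entry)

To find M[X, $], we find productions for X where $ is in the predict set (PREDICT(N → α) = (FIRST(α) \ {ε}) ∪ (FOLLOW(N) if α ⇒* ε)).

X → x: PREDICT = { 'x' }
X → a: PREDICT = { 'a' }
X → b: PREDICT = { 'b' }
X → n: PREDICT = { 'n' }

M[X, $] is empty (no production applies)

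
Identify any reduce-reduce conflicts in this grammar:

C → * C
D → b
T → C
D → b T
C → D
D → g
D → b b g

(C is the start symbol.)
Augment with C' → C and build the canonical LR(0) collection (I0 = CLOSURE({[C' → . C]}), then GOTO on every symbol after a dot until no new states appear). It has 11 states:
  I0: { [C → . * C], [C → . D], [C' → . C], [D → . b T], [D → . b b g], [D → . b], [D → . g] }  — shift
  I1: { [C → * . C], [C → . * C], [C → . D], [D → . b T], [D → . b b g], [D → . b], [D → . g] }  — shift
  I2: { [C' → C .] }  — accept
  I3: { [C → D .] }  — reduce
  I4: { [C → . * C], [C → . D], [D → . b T], [D → . b b g], [D → . b], [D → . g], [D → b . T], [D → b . b g], [D → b .], [T → . C] }  — shift, reduce
  I5: { [D → g .] }  — reduce
  I6: { [T → C .] }  — reduce
  I7: { [D → b T .] }  — reduce
  I8: { [C → . * C], [C → . D], [D → . b T], [D → . b b g], [D → . b], [D → . g], [D → b . T], [D → b . b g], [D → b .], [D → b b . g], [T → . C] }  — shift, reduce
  I9: { [D → b b g .], [D → g .] }  — 2 reduces
  I10: { [C → * C .] }  — reduce

I9 contains complete items [D → b b g .], [D → g .] — reduce-reduce conflict.

Answer: Yes — I9: [D → b b g .] vs [D → g .]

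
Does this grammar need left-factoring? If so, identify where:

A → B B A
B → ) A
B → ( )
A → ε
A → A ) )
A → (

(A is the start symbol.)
No, left-factoring is not needed

Left-factoring is needed when two productions for the same non-terminal
share a common prefix on the right-hand side.

Productions for A:
  A → B B A
  A → ε
  A → A ) )
  A → (
Productions for B:
  B → ) A
  B → ( )

No common prefixes found.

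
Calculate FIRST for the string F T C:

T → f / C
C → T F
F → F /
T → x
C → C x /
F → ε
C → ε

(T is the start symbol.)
{ '/', 'f', 'x' }

FIRST sets of the non-terminals involved (from the grammar, by fixed-point iteration):
  FIRST(F) = { '/', ε }
  FIRST(T) = { 'f', 'x' }

To compute FIRST(F T C), process the symbols left to right:
Symbol F is a non-terminal. Add FIRST(F) \ {ε} = { '/' }
F is nullable (ε ∈ FIRST(F)), continue to the next symbol.
Symbol T is a non-terminal. Add FIRST(T) \ {ε} = { 'f', 'x' }
T is not nullable (ε ∉ FIRST(T)), so stop here.
FIRST(F T C) = { '/', 'f', 'x' }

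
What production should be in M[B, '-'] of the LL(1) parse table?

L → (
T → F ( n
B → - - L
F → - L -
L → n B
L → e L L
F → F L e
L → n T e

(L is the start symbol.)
To find M[B, '-'], we find productions for B where '-' is in the predict set (PREDICT(N → α) = (FIRST(α) \ {ε}) ∪ (FOLLOW(N) if α ⇒* ε)).

B → - - L: PREDICT = { '-' }
  '-' is in predict set, so this production goes in M[B, '-']

M[B, '-'] = B → - - L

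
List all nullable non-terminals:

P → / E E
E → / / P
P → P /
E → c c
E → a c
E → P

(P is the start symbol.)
None

There are no ε-productions, so no non-terminal can derive ε.
No non-terminals are nullable.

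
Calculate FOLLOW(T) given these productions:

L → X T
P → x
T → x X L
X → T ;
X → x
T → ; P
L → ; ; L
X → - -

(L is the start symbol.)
{ $, ';' }

To compute FOLLOW(T), find every occurrence of T on a right-hand side N → α T β: add FIRST(β) \ {ε}, and if β is empty or nullable also add FOLLOW(N). Iterate to a fixed point.

In L → X T: T is at the end, add FOLLOW(L)
In X → T ;: T is followed by ';', add FIRST(';') \ {ε} = { ';' }

The FOLLOW sets referred to above (computed the same way, to a fixed point):
  FOLLOW(L) = { $, ';' }

Taking the union: FOLLOW(T) = { $, ';' }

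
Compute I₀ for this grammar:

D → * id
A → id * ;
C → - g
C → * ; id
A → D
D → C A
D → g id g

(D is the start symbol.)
First, augment the grammar with D' → D
I₀ = CLOSURE({ [D' → . D] }):
  [D' → . D] has the dot before D: add [D → . * id], [D → . C A], [D → . g id g]
  [D → . C A] has the dot before C: add [C → . - g], [C → . * ; id]
No further items can be added.

I₀ = { [C → . * ; id], [C → . - g], [D → . * id], [D → . C A], [D → . g id g], [D' → . D] }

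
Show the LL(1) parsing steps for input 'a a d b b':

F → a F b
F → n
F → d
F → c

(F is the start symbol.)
LL(1) parsing maintains a stack (initially the start symbol over $) and the input. At each step: if the stack top is a terminal, match it against the current input token; if it is a non-terminal N, replace it with the RHS of M[N, lookahead] (the unique production whose predict set contains the lookahead).

Stack is shown with the top on the left.

Stack      Input        Action
------------------------------
F $        a a d b b $  output F → a F b
a F b $    a a d b b $  match 'a'
F b $      a d b b $    output F → a F b
a F b b $  a d b b $    match 'a'
F b b $    d b b $      output F → d
d b b $    d b b $      match 'd'
b b $      b b $        match 'b'
b $        b $          match 'b'
$          $            accept

The string is accepted.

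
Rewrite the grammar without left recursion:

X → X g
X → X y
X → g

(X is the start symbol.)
X is directly left-recursive. The standard transformation for
  A → A α₁ | ... | A α_m | β₁ | ... | β_n
is
  A  → β₁ A' | ... | β_n A'
  A' → α₁ A' | ... | α_m A' | ε

X → g becomes X → g X'
X → X g becomes X' → g X'
X → X y becomes X' → y X'
Add X' → ε

Resulting grammar:
X → g X'
X' → g X'
X' → y X'
X' → ε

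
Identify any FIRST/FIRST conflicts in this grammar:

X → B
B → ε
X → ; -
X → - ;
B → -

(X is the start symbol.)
FIRST sets of the non-terminals at (or reachable through a nullable prefix from) the front of some alternative:
  FIRST(B) = { '-', ε }

Productions for X:
  X → B: FIRST = { '-', ε }
  X → ; -: FIRST = { ';' }
  X → - ;: FIRST = { '-' }
Productions for B:
  B → ε: FIRST = { ε }
  B → -: FIRST = { '-' }

Conflict for X: X → B and X → - ;
  Overlap: { '-' }

Answer: Yes. X → B / X → '-' ';' on { '-' }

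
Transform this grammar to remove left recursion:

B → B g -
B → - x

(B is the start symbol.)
B → - x B'
B' → g - B'
B' → ε

B is directly left-recursive. The standard transformation for
  A → A α₁ | ... | A α_m | β₁ | ... | β_n
is
  A  → β₁ A' | ... | β_n A'
  A' → α₁ A' | ... | α_m A' | ε

B → - x becomes B → - x B'
B → B g - becomes B' → g - B'
Add B' → ε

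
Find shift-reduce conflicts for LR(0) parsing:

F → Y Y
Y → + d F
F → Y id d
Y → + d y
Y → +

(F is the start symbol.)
Yes — I1: [Y → + .] vs [Y → + . d F]

Augment with F' → F and build the canonical LR(0) collection (I0 = CLOSURE({[F' → . F]}), then GOTO on every symbol after a dot until no new states appear). It has 10 states:
  I0: { [F → . Y Y], [F → . Y id d], [F' → . F], [Y → . + d F], [Y → . + d y], [Y → . +] }  — shift
  I1: { [Y → + . d F], [Y → + . d y], [Y → + .] }  — shift, reduce
  I2: { [F' → F .] }  — accept
  I3: { [F → Y . Y], [F → Y . id d], [Y → . + d F], [Y → . + d y], [Y → . +] }  — shift
  I4: { [F → Y Y .] }  — reduce
  I5: { [F → Y id . d] }  — shift
  I6: { [F → Y id d .] }  — reduce
  I7: { [F → . Y Y], [F → . Y id d], [Y → + d . F], [Y → + d . y], [Y → . + d F], [Y → . + d y], [Y → . +] }  — shift
  I8: { [Y → + d F .] }  — reduce
  I9: { [Y → + d y .] }  — reduce

I1 contains reduce item [Y → + .] and shift items [Y → + . d F], [Y → + . d y] — shift-reduce conflict.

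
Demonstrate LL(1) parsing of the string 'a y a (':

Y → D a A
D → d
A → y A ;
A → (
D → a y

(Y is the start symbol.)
LL(1) parsing maintains a stack (initially the start symbol over $) and the input. At each step: if the stack top is a terminal, match it against the current input token; if it is a non-terminal N, replace it with the RHS of M[N, lookahead] (the unique production whose predict set contains the lookahead).

Stack is shown with the top on the left.

Stack      Input      Action
----------------------------
Y $        a y a ( $  output Y → D a A
D a A $    a y a ( $  output D → a y
a y a A $  a y a ( $  match 'a'
y a A $    y a ( $    match 'y'
a A $      a ( $      match 'a'
A $        ( $        output A → (
( $        ( $        match '('
$          $          accept

The string is accepted.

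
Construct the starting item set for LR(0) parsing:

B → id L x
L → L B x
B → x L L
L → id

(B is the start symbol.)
{ [B → . id L x], [B → . x L L], [B' → . B] }

First, augment the grammar with B' → B
I₀ = CLOSURE({ [B' → . B] }):
  [B' → . B] has the dot before B: add [B → . id L x], [B → . x L L]
No further items can be added.

I₀ = { [B → . id L x], [B → . x L L], [B' → . B] }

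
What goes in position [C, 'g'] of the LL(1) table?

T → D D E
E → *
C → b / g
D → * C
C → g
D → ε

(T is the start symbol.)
To find M[C, 'g'], we find productions for C where 'g' is in the predict set (PREDICT(N → α) = (FIRST(α) \ {ε}) ∪ (FOLLOW(N) if α ⇒* ε)).

C → b / g: PREDICT = { 'b' }
C → g: PREDICT = { 'g' }
  'g' is in predict set, so this production goes in M[C, 'g']

M[C, 'g'] = C → g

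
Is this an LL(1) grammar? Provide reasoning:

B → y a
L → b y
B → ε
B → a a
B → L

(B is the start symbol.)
Yes, the grammar is LL(1).

A grammar is LL(1) if for each non-terminal N with multiple productions, the predict sets of those productions are pairwise disjoint, where PREDICT(N → α) = (FIRST(α) \ {ε}) ∪ (FOLLOW(N) if α ⇒* ε).

Relevant sets:
  FIRST(L) = { 'b' }
  FOLLOW(B) = { $ }

For B:
  PREDICT(B → y a) = { 'y' }
  PREDICT(B → ε) = { $ }
  PREDICT(B → a a) = { 'a' }
  PREDICT(B → L) = { 'b' }
L has a single production, so nothing to check there.

All predict sets are disjoint. The grammar IS LL(1).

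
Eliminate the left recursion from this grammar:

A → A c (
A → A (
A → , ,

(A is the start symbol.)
A → , , A'
A' → c ( A'
A' → ( A'
A' → ε

A is directly left-recursive. The standard transformation for
  A → A α₁ | ... | A α_m | β₁ | ... | β_n
is
  A  → β₁ A' | ... | β_n A'
  A' → α₁ A' | ... | α_m A' | ε

A → , , becomes A → , , A'
A → A c ( becomes A' → c ( A'
A → A ( becomes A' → ( A'
Add A' → ε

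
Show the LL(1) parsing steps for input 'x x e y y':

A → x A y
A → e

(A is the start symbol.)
LL(1) parsing maintains a stack (initially the start symbol over $) and the input. At each step: if the stack top is a terminal, match it against the current input token; if it is a non-terminal N, replace it with the RHS of M[N, lookahead] (the unique production whose predict set contains the lookahead).

Stack is shown with the top on the left.

Stack      Input        Action
------------------------------
A $        x x e y y $  output A → x A y
x A y $    x x e y y $  match 'x'
A y $      x e y y $    output A → x A y
x A y y $  x e y y $    match 'x'
A y y $    e y y $      output A → e
e y y $    e y y $      match 'e'
y y $      y y $        match 'y'
y $        y $          match 'y'
$          $            accept

The string is accepted.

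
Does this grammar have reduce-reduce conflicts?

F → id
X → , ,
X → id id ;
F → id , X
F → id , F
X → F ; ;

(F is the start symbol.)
No reduce-reduce conflicts

Augment with F' → F and build the canonical LR(0) collection (I0 = CLOSURE({[F' → . F]}), then GOTO on every symbol after a dot until no new states appear). It has 13 states:
  I0: { [F → . id , F], [F → . id , X], [F → . id], [F' → . F] }  — shift
  I1: { [F' → F .] }  — accept
  I2: { [F → id . , F], [F → id . , X], [F → id .] }  — shift, reduce
  I3: { [F → . id , F], [F → . id , X], [F → . id], [F → id , . F], [F → id , . X], [X → . , ,], [X → . F ; ;], [X → . id id ;] }  — shift
  I4: { [X → , . ,] }  — shift
  I5: { [F → id , F .], [X → F . ; ;] }  — shift, reduce
  I6: { [F → id , X .] }  — reduce
  I7: { [F → id . , F], [F → id . , X], [F → id .], [X → id . id ;] }  — shift, reduce
  I8: { [X → id id . ;] }  — shift
  I9: { [X → id id ; .] }  — reduce
  I10: { [X → F ; . ;] }  — shift
  I11: { [X → F ; ; .] }  — reduce
  I12: { [X → , , .] }  — reduce

No state contains more than one complete item.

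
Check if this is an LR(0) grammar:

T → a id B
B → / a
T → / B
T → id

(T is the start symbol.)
Yes, the grammar is LR(0)

A grammar is LR(0) if no state in the canonical LR(0) collection has:
  - both a shift item (dot before a terminal) and a complete item (shift-reduce conflict), or
  - two or more complete items (reduce-reduce conflict; the accept item [T' → T .] counts as a complete item here).

Augment with T' → T and build the canonical LR(0) collection (I0 = CLOSURE({[T' → . T]}), then GOTO on every symbol after a dot until no new states appear). It has 10 states:
  I0: { [T → . / B], [T → . a id B], [T → . id], [T' → . T] }  — shift
  I1: { [B → . / a], [T → / . B] }  — shift
  I2: { [T' → T .] }  — accept
  I3: { [T → a . id B] }  — shift
  I4: { [T → id .] }  — reduce
  I5: { [B → . / a], [T → a id . B] }  — shift
  I6: { [B → / . a] }  — shift
  I7: { [T → a id B .] }  — reduce
  I8: { [B → / a .] }  — reduce
  I9: { [T → / B .] }  — reduce

Every state is either a pure shift/goto state or contains exactly one complete item and nothing to shift — no conflicts. The grammar is LR(0).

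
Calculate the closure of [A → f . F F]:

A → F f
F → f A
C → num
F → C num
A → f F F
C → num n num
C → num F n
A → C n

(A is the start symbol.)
Start with: [A → f . F F]
  [A → f . F F] has the dot before F: add [F → . f A], [F → . C num]
  [F → . C num] has the dot before C: add [C → . num], [C → . num n num], [C → . num F n]
No further items can be added.

CLOSURE = { [A → f . F F], [C → . num F n], [C → . num n num], [C → . num], [F → . C num], [F → . f A] }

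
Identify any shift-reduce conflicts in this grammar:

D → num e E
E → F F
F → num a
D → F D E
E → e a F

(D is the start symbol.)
No shift-reduce conflicts

A shift-reduce conflict occurs when an LR(0) state has both:
  - a complete (reduce) item [A → α .] (dot at the end), and
  - a shift item [B → β . c γ] (dot before a terminal).

Augment with D' → D and build the canonical LR(0) collection (I0 = CLOSURE({[D' → . D]}), then GOTO on every symbol after a dot until no new states appear). It has 15 states:
  I0: { [D → . F D E], [D → . num e E], [D' → . D], [F → . num a] }  — shift
  I1: { [D' → D .] }  — accept
  I2: { [D → . F D E], [D → . num e E], [D → F . D E], [F → . num a] }  — shift
  I3: { [D → num . e E], [F → num . a] }  — shift
  I4: { [F → num a .] }  — reduce
  I5: { [D → num e . E], [E → . F F], [E → . e a F], [F → . num a] }  — shift
  I6: { [D → num e E .] }  — reduce
  I7: { [E → F . F], [F → . num a] }  — shift
  I8: { [E → e . a F] }  — shift
  I9: { [F → num . a] }  — shift
  I10: { [E → e a . F], [F → . num a] }  — shift
  I11: { [E → e a F .] }  — reduce
  I12: { [E → F F .] }  — reduce
  I13: { [D → F D . E], [E → . F F], [E → . e a F], [F → . num a] }  — shift
  I14: { [D → F D E .] }  — reduce

No state contains both a complete item and a shift item.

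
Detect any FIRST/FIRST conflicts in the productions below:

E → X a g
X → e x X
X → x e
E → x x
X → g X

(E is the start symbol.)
Yes. E → X a g / E → x x on { 'x' }

FIRST sets of the non-terminals at (or reachable through a nullable prefix from) the front of some alternative:
  FIRST(X) = { 'e', 'g', 'x' }

Productions for E:
  E → X a g: FIRST = { 'e', 'g', 'x' }
  E → x x: FIRST = { 'x' }
Productions for X:
  X → e x X: FIRST = { 'e' }
  X → x e: FIRST = { 'x' }
  X → g X: FIRST = { 'g' }

Conflict for E: E → X a g and E → x x
  Overlap: { 'x' }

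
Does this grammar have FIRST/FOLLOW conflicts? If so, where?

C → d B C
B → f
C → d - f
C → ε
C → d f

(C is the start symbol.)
Nullable non-terminals: C.

C: nullable alternative(s) C → ε; FOLLOW(C) = { $ }
  C → d B C: FIRST \ {ε} = { 'd' } — disjoint from FOLLOW(C)
  C → d - f: FIRST \ {ε} = { 'd' } — disjoint from FOLLOW(C)
  C → ε: FIRST \ {ε} = { } — this is the only nullable alternative, skip
  C → d f: FIRST \ {ε} = { 'd' } — disjoint from FOLLOW(C)

B has no nullable alternative, so no FIRST/FOLLOW check is needed there.

No FIRST/FOLLOW conflicts found.

Answer: No FIRST/FOLLOW conflicts.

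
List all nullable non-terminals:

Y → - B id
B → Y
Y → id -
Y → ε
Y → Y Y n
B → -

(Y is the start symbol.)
ε-productions: Y → ε
So Y is immediately nullable.
B → Y: every symbol on the right is nullable, so B is nullable too.
Every non-terminal is now nullable.
Nullable = { 'B', 'Y' }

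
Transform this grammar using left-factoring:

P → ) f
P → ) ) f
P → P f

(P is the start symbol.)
Left-factoring transforms A → αβ₁ | αβ₂ into A → αA' and A' → β₁ | β₂
(α is the longest common prefix among the alternatives). Repeat until
no nonterminal has two alternatives with a common prefix.

Round 1: P has alternatives sharing prefix ')'. Introduce P': P → ) P'
  Add: P' → f
  Add: P' → ) f

No remaining common prefixes — done.

Resulting grammar:
P → ) P'
P' → f
P' → ) f
P → P f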